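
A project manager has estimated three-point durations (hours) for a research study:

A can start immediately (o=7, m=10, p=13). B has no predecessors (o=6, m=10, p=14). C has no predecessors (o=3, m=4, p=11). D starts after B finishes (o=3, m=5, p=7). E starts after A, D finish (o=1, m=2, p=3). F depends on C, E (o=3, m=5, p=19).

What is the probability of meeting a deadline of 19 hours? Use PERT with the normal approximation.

te_A = (7 + 4·10 + 13)/6 = 60/6 = 10; σ²_A = ((13−7)/6)² = 1.000
te_B = (6 + 4·10 + 14)/6 = 60/6 = 10; σ²_B = ((14−6)/6)² = 1.778
te_C = (3 + 4·4 + 11)/6 = 30/6 = 5; σ²_C = ((11−3)/6)² = 1.778
te_D = (3 + 4·5 + 7)/6 = 30/6 = 5; σ²_D = ((7−3)/6)² = 0.444
te_E = (1 + 4·2 + 3)/6 = 12/6 = 2; σ²_E = ((3−1)/6)² = 0.111
te_F = (3 + 4·5 + 19)/6 = 42/6 = 7; σ²_F = ((19−3)/6)² = 7.111

Forward pass:
ES_A = 0; EF_A = 10
ES_B = 0; EF_B = 10
ES_C = 0; EF_C = 5
ES_D = 10; EF_D = 10+5 = 15
ES_E = max(EF_A=10, EF_D=15) = 15; EF_E = 15+2 = 17
ES_F = max(EF_C=5, EF_E=17) = 17; EF_F = 17+7 = 24
Expected project duration μ = 24 hours. Critical path: B → D → E → F.

Variance along critical path = 1.778 + 0.444 + 0.111 + 7.111 = 9.444; σ = √9.444 = 3.073 hours.
Z = (19 − 24) / 3.073 = -1.627
P(T ≤ 19) = Φ(-1.627) ≈ 0.052

0.052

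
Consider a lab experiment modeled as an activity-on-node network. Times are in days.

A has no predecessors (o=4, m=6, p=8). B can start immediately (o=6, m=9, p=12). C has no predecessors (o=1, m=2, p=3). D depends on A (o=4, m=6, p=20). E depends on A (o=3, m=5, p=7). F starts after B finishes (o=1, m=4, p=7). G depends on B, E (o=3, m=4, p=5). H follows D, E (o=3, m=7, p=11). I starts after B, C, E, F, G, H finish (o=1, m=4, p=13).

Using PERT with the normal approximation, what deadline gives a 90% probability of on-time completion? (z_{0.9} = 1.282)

30.7 days

te_A = (4 + 4·6 + 8)/6 = 36/6 = 6; σ²_A = ((8−4)/6)² = 0.444
te_B = (6 + 4·9 + 12)/6 = 54/6 = 9; σ²_B = ((12−6)/6)² = 1.000
te_C = (1 + 4·2 + 3)/6 = 12/6 = 2; σ²_C = ((3−1)/6)² = 0.111
te_D = (4 + 4·6 + 20)/6 = 48/6 = 8; σ²_D = ((20−4)/6)² = 7.111
te_E = (3 + 4·5 + 7)/6 = 30/6 = 5; σ²_E = ((7−3)/6)² = 0.444
te_F = (1 + 4·4 + 7)/6 = 24/6 = 4; σ²_F = ((7−1)/6)² = 1.000
te_G = (3 + 4·4 + 5)/6 = 24/6 = 4; σ²_G = ((5−3)/6)² = 0.111
te_H = (3 + 4·7 + 11)/6 = 42/6 = 7; σ²_H = ((11−3)/6)² = 1.778
te_I = (1 + 4·4 + 13)/6 = 30/6 = 5; σ²_I = ((13−1)/6)² = 4.000

Forward pass:
ES_A = 0; EF_A = 6
ES_B = 0; EF_B = 9
ES_C = 0; EF_C = 2
ES_D = 6; EF_D = 6+8 = 14
ES_E = 6; EF_E = 6+5 = 11
ES_F = 9; EF_F = 9+4 = 13
ES_G = max(EF_B=9, EF_E=11) = 11; EF_G = 11+4 = 15
ES_H = max(EF_D=14, EF_E=11) = 14; EF_H = 14+7 = 21
ES_I = max(EF_B=9, EF_C=2, EF_E=11, EF_F=13, EF_G=15, EF_H=21) = 21; EF_I = 21+5 = 26
Expected project duration μ = 26 days. Critical path: A → D → H → I.

Variance along critical path = 0.444 + 7.111 + 1.778 + 4.000 = 13.333; σ = 3.651 days.
D = μ + z·σ = 26 + 1.282·3.651 = 30.7 days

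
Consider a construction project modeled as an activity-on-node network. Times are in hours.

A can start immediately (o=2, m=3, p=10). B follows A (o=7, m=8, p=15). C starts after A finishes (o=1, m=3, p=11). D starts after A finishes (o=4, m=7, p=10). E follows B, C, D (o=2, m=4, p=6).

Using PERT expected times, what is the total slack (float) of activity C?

5 hours

te_A = (2 + 4·3 + 10)/6 = 24/6 = 4
te_B = (7 + 4·8 + 15)/6 = 54/6 = 9
te_C = (1 + 4·3 + 11)/6 = 24/6 = 4
te_D = (4 + 4·7 + 10)/6 = 42/6 = 7
te_E = (2 + 4·4 + 6)/6 = 24/6 = 4

Forward pass:
ES_A = 0; EF_A = 4
ES_B = 4; EF_B = 4+9 = 13
ES_C = 4; EF_C = 4+4 = 8
ES_D = 4; EF_D = 4+7 = 11
ES_E = max(EF_B=13, EF_C=8, EF_D=11) = 13; EF_E = 13+4 = 17
Expected project duration μ = 17 hours. Critical path: A → B → E.

Backward pass:
LF_E = 17; LS_E = 17−4 = 13
LF_D = LS_E = 13; LS_D = 13−7 = 6
LF_C = LS_E = 13; LS_C = 13−4 = 9
LF_B = LS_E = 13; LS_B = 13−9 = 4
LF_A = min(LS_B=4, LS_C=9, LS_D=6) = 4; LS_A = 4−4 = 0
Slack_C = LS_C − ES_C = 9 − 4 = 5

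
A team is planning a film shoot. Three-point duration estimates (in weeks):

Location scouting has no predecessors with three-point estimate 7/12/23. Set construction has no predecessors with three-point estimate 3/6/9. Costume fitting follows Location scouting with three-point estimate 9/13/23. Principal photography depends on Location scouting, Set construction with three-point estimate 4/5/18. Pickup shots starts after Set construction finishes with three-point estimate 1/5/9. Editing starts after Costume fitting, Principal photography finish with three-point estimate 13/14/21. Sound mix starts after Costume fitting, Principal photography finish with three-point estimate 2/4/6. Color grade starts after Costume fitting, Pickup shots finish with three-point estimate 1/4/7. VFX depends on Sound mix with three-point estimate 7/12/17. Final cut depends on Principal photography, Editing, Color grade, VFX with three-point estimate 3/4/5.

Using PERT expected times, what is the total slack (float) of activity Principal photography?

7 weeks

te_Location scouting = (7 + 4·12 + 23)/6 = 78/6 = 13
te_Set construction = (3 + 4·6 + 9)/6 = 36/6 = 6
te_Costume fitting = (9 + 4·13 + 23)/6 = 84/6 = 14
te_Principal photography = (4 + 4·5 + 18)/6 = 42/6 = 7
te_Pickup shots = (1 + 4·5 + 9)/6 = 30/6 = 5
te_Editing = (13 + 4·14 + 21)/6 = 90/6 = 15
te_Sound mix = (2 + 4·4 + 6)/6 = 24/6 = 4
te_Color grade = (1 + 4·4 + 7)/6 = 24/6 = 4
te_VFX = (7 + 4·12 + 17)/6 = 72/6 = 12
te_Final cut = (3 + 4·4 + 5)/6 = 24/6 = 4

Forward pass:
ES_Location scouting = 0; EF_Location scouting = 13
ES_Set construction = 0; EF_Set construction = 6
ES_Costume fitting = 13; EF_Costume fitting = 13+14 = 27
ES_Principal photography = max(EF_Location scouting=13, EF_Set construction=6) = 13; EF_Principal photography = 13+7 = 20
ES_Pickup shots = 6; EF_Pickup shots = 6+5 = 11
ES_Editing = max(EF_Costume fitting=27, EF_Principal photography=20) = 27; EF_Editing = 27+15 = 42
ES_Sound mix = max(EF_Costume fitting=27, EF_Principal photography=20) = 27; EF_Sound mix = 27+4 = 31
ES_Color grade = max(EF_Costume fitting=27, EF_Pickup shots=11) = 27; EF_Color grade = 27+4 = 31
ES_VFX = 31; EF_VFX = 31+12 = 43
ES_Final cut = max(EF_Principal photography=20, EF_Editing=42, EF_Color grade=31, EF_VFX=43) = 43; EF_Final cut = 43+4 = 47
Expected project duration μ = 47 weeks. Critical path: Location scouting → Costume fitting → Sound mix → VFX → Final cut.

Backward pass:
LF_Final cut = 47; LS_Final cut = 47−4 = 43
LF_VFX = LS_Final cut = 43; LS_VFX = 43−12 = 31
LF_Color grade = LS_Final cut = 43; LS_Color grade = 43−4 = 39
LF_Sound mix = LS_VFX = 31; LS_Sound mix = 31−4 = 27
LF_Editing = LS_Final cut = 43; LS_Editing = 43−15 = 28
LF_Pickup shots = LS_Color grade = 39; LS_Pickup shots = 39−5 = 34
LF_Principal photography = min(LS_Editing=28, LS_Sound mix=27, LS_Final cut=43) = 27; LS_Principal photography = 27−7 = 20
LF_Costume fitting = min(LS_Editing=28, LS_Sound mix=27, LS_Color grade=39) = 27; LS_Costume fitting = 27−14 = 13
LF_Set construction = min(LS_Principal photography=20, LS_Pickup shots=34) = 20; LS_Set construction = 20−6 = 14
LF_Location scouting = min(LS_Costume fitting=13, LS_Principal photography=20) = 13; LS_Location scouting = 13−13 = 0
Slack_Principal photography = LS_Principal photography − ES_Principal photography = 20 − 13 = 7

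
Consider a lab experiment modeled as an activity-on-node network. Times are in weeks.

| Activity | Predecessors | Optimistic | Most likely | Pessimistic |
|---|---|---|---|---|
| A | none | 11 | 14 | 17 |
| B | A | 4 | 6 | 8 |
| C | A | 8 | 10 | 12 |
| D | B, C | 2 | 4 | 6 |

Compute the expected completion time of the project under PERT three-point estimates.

28 weeks

te_A = (11 + 4·14 + 17)/6 = 84/6 = 14
te_B = (4 + 4·6 + 8)/6 = 36/6 = 6
te_C = (8 + 4·10 + 12)/6 = 60/6 = 10
te_D = (2 + 4·4 + 6)/6 = 24/6 = 4

Forward pass:
ES_A = 0; EF_A = 14
ES_B = 14; EF_B = 14+6 = 20
ES_C = 14; EF_C = 14+10 = 24
ES_D = max(EF_B=20, EF_C=24) = 24; EF_D = 24+4 = 28
Expected project duration μ = 28 weeks. Critical path: A → C → D.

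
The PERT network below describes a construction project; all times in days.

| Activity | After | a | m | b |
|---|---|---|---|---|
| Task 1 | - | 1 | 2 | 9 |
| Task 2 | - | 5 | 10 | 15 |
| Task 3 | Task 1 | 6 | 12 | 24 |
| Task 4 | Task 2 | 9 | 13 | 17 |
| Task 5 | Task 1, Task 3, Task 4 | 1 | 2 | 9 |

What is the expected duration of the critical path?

te_Task 1 = (1 + 4·2 + 9)/6 = 18/6 = 3
te_Task 2 = (5 + 4·10 + 15)/6 = 60/6 = 10
te_Task 3 = (6 + 4·12 + 24)/6 = 78/6 = 13
te_Task 4 = (9 + 4·13 + 17)/6 = 78/6 = 13
te_Task 5 = (1 + 4·2 + 9)/6 = 18/6 = 3

Forward pass:
ES_Task 1 = 0; EF_Task 1 = 3
ES_Task 2 = 0; EF_Task 2 = 10
ES_Task 3 = 3; EF_Task 3 = 3+13 = 16
ES_Task 4 = 10; EF_Task 4 = 10+13 = 23
ES_Task 5 = max(EF_Task 1=3, EF_Task 3=16, EF_Task 4=23) = 23; EF_Task 5 = 23+3 = 26
Expected project duration μ = 26 days. Critical path: Task 2 → Task 4 → Task 5.

26 days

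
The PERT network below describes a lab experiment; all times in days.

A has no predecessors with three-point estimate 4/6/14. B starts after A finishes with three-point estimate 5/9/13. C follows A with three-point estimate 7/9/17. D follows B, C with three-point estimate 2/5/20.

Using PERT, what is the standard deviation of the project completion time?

te_A = (4 + 4·6 + 14)/6 = 42/6 = 7; σ²_A = ((14−4)/6)² = 2.778
te_B = (5 + 4·9 + 13)/6 = 54/6 = 9; σ²_B = ((13−5)/6)² = 1.778
te_C = (7 + 4·9 + 17)/6 = 60/6 = 10; σ²_C = ((17−7)/6)² = 2.778
te_D = (2 + 4·5 + 20)/6 = 42/6 = 7; σ²_D = ((20−2)/6)² = 9.000

Forward pass:
ES_A = 0; EF_A = 7
ES_B = 7; EF_B = 7+9 = 16
ES_C = 7; EF_C = 7+10 = 17
ES_D = max(EF_B=16, EF_C=17) = 17; EF_D = 17+7 = 24
Expected project duration μ = 24 days. Critical path: A → C → D.

Variance along critical path = 2.778 + 2.778 + 9.000 = 14.556
σ = √14.556 = 3.815 days

3.82 days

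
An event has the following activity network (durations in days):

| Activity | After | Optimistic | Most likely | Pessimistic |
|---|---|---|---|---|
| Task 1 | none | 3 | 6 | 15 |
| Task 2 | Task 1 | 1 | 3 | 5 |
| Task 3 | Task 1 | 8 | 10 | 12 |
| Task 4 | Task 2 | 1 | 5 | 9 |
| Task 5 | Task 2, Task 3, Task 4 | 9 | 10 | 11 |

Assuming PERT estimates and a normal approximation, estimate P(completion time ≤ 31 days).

0.970

te_Task 1 = (3 + 4·6 + 15)/6 = 42/6 = 7; σ²_Task 1 = ((15−3)/6)² = 4.000
te_Task 2 = (1 + 4·3 + 5)/6 = 18/6 = 3; σ²_Task 2 = ((5−1)/6)² = 0.444
te_Task 3 = (8 + 4·10 + 12)/6 = 60/6 = 10; σ²_Task 3 = ((12−8)/6)² = 0.444
te_Task 4 = (1 + 4·5 + 9)/6 = 30/6 = 5; σ²_Task 4 = ((9−1)/6)² = 1.778
te_Task 5 = (9 + 4·10 + 11)/6 = 60/6 = 10; σ²_Task 5 = ((11−9)/6)² = 0.111

Forward pass:
ES_Task 1 = 0; EF_Task 1 = 7
ES_Task 2 = 7; EF_Task 2 = 7+3 = 10
ES_Task 3 = 7; EF_Task 3 = 7+10 = 17
ES_Task 4 = 10; EF_Task 4 = 10+5 = 15
ES_Task 5 = max(EF_Task 2=10, EF_Task 3=17, EF_Task 4=15) = 17; EF_Task 5 = 17+10 = 27
Expected project duration μ = 27 days. Critical path: Task 1 → Task 3 → Task 5.

Variance along critical path = 4.000 + 0.444 + 0.111 = 4.556; σ = √4.556 = 2.134 days.
Z = (31 − 27) / 2.134 = 1.874
P(T ≤ 31) = Φ(1.874) ≈ 0.970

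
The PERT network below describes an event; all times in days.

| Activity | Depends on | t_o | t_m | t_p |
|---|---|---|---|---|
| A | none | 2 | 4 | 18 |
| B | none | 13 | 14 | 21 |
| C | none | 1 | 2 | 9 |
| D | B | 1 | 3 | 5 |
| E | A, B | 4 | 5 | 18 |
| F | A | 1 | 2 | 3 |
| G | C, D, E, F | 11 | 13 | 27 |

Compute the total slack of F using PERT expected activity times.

te_A = (2 + 4·4 + 18)/6 = 36/6 = 6
te_B = (13 + 4·14 + 21)/6 = 90/6 = 15
te_C = (1 + 4·2 + 9)/6 = 18/6 = 3
te_D = (1 + 4·3 + 5)/6 = 18/6 = 3
te_E = (4 + 4·5 + 18)/6 = 42/6 = 7
te_F = (1 + 4·2 + 3)/6 = 12/6 = 2
te_G = (11 + 4·13 + 27)/6 = 90/6 = 15

Forward pass:
ES_A = 0; EF_A = 6
ES_B = 0; EF_B = 15
ES_C = 0; EF_C = 3
ES_D = 15; EF_D = 15+3 = 18
ES_E = max(EF_A=6, EF_B=15) = 15; EF_E = 15+7 = 22
ES_F = 6; EF_F = 6+2 = 8
ES_G = max(EF_C=3, EF_D=18, EF_E=22, EF_F=8) = 22; EF_G = 22+15 = 37
Expected project duration μ = 37 days. Critical path: B → E → G.

Backward pass:
LF_G = 37; LS_G = 37−15 = 22
LF_F = LS_G = 22; LS_F = 22−2 = 20
LF_E = LS_G = 22; LS_E = 22−7 = 15
LF_D = LS_G = 22; LS_D = 22−3 = 19
LF_C = LS_G = 22; LS_C = 22−3 = 19
LF_B = min(LS_D=19, LS_E=15) = 15; LS_B = 15−15 = 0
LF_A = min(LS_E=15, LS_F=20) = 15; LS_A = 15−6 = 9
Slack_F = LS_F − ES_F = 20 − 6 = 14

14 days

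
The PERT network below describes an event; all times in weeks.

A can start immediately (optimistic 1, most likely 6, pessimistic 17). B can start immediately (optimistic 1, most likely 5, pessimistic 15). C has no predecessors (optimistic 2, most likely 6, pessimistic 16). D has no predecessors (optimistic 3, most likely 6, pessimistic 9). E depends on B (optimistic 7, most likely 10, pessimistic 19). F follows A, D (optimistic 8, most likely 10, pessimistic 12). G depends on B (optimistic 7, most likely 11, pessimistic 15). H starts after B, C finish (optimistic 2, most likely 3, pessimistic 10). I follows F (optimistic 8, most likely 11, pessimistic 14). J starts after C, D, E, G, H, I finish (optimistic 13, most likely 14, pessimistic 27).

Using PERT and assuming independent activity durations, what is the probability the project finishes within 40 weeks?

0.143

te_A = (1 + 4·6 + 17)/6 = 42/6 = 7; σ²_A = ((17−1)/6)² = 7.111
te_B = (1 + 4·5 + 15)/6 = 36/6 = 6; σ²_B = ((15−1)/6)² = 5.444
te_C = (2 + 4·6 + 16)/6 = 42/6 = 7; σ²_C = ((16−2)/6)² = 5.444
te_D = (3 + 4·6 + 9)/6 = 36/6 = 6; σ²_D = ((9−3)/6)² = 1.000
te_E = (7 + 4·10 + 19)/6 = 66/6 = 11; σ²_E = ((19−7)/6)² = 4.000
te_F = (8 + 4·10 + 12)/6 = 60/6 = 10; σ²_F = ((12−8)/6)² = 0.444
te_G = (7 + 4·11 + 15)/6 = 66/6 = 11; σ²_G = ((15−7)/6)² = 1.778
te_H = (2 + 4·3 + 10)/6 = 24/6 = 4; σ²_H = ((10−2)/6)² = 1.778
te_I = (8 + 4·11 + 14)/6 = 66/6 = 11; σ²_I = ((14−8)/6)² = 1.000
te_J = (13 + 4·14 + 27)/6 = 96/6 = 16; σ²_J = ((27−13)/6)² = 5.444

Forward pass:
ES_A = 0; EF_A = 7
ES_B = 0; EF_B = 6
ES_C = 0; EF_C = 7
ES_D = 0; EF_D = 6
ES_E = 6; EF_E = 6+11 = 17
ES_F = max(EF_A=7, EF_D=6) = 7; EF_F = 7+10 = 17
ES_G = 6; EF_G = 6+11 = 17
ES_H = max(EF_B=6, EF_C=7) = 7; EF_H = 7+4 = 11
ES_I = 17; EF_I = 17+11 = 28
ES_J = max(EF_C=7, EF_D=6, EF_E=17, EF_G=17, EF_H=11, EF_I=28) = 28; EF_J = 28+16 = 44
Expected project duration μ = 44 weeks. Critical path: A → F → I → J.

Variance along critical path = 7.111 + 0.444 + 1.000 + 5.444 = 14.000; σ = √14.000 = 3.742 weeks.
Z = (40 − 44) / 3.742 = -1.069
P(T ≤ 40) = Φ(-1.069) ≈ 0.143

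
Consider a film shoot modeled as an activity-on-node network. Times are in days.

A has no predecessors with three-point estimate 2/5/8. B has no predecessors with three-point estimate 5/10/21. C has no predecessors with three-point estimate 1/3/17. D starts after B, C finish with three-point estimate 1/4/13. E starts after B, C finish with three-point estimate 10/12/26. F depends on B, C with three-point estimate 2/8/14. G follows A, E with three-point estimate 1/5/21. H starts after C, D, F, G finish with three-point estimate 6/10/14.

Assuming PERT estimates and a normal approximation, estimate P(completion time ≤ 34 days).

0.062

te_A = (2 + 4·5 + 8)/6 = 30/6 = 5; σ²_A = ((8−2)/6)² = 1.000
te_B = (5 + 4·10 + 21)/6 = 66/6 = 11; σ²_B = ((21−5)/6)² = 7.111
te_C = (1 + 4·3 + 17)/6 = 30/6 = 5; σ²_C = ((17−1)/6)² = 7.111
te_D = (1 + 4·4 + 13)/6 = 30/6 = 5; σ²_D = ((13−1)/6)² = 4.000
te_E = (10 + 4·12 + 26)/6 = 84/6 = 14; σ²_E = ((26−10)/6)² = 7.111
te_F = (2 + 4·8 + 14)/6 = 48/6 = 8; σ²_F = ((14−2)/6)² = 4.000
te_G = (1 + 4·5 + 21)/6 = 42/6 = 7; σ²_G = ((21−1)/6)² = 11.111
te_H = (6 + 4·10 + 14)/6 = 60/6 = 10; σ²_H = ((14−6)/6)² = 1.778

Forward pass:
ES_A = 0; EF_A = 5
ES_B = 0; EF_B = 11
ES_C = 0; EF_C = 5
ES_D = max(EF_B=11, EF_C=5) = 11; EF_D = 11+5 = 16
ES_E = max(EF_B=11, EF_C=5) = 11; EF_E = 11+14 = 25
ES_F = max(EF_B=11, EF_C=5) = 11; EF_F = 11+8 = 19
ES_G = max(EF_A=5, EF_E=25) = 25; EF_G = 25+7 = 32
ES_H = max(EF_C=5, EF_D=16, EF_F=19, EF_G=32) = 32; EF_H = 32+10 = 42
Expected project duration μ = 42 days. Critical path: B → E → G → H.

Variance along critical path = 7.111 + 7.111 + 11.111 + 1.778 = 27.111; σ = √27.111 = 5.207 days.
Z = (34 − 42) / 5.207 = -1.536
P(T ≤ 34) = Φ(-1.536) ≈ 0.062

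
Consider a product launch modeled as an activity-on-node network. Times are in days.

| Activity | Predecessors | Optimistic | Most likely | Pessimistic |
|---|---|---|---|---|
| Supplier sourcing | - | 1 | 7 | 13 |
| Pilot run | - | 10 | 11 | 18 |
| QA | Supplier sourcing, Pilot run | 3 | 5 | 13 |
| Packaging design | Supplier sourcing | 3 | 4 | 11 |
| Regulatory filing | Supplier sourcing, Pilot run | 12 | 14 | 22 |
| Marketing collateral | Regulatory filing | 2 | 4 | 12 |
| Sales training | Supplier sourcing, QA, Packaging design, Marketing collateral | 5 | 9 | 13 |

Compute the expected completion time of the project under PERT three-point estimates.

te_Supplier sourcing = (1 + 4·7 + 13)/6 = 42/6 = 7
te_Pilot run = (10 + 4·11 + 18)/6 = 72/6 = 12
te_QA = (3 + 4·5 + 13)/6 = 36/6 = 6
te_Packaging design = (3 + 4·4 + 11)/6 = 30/6 = 5
te_Regulatory filing = (12 + 4·14 + 22)/6 = 90/6 = 15
te_Marketing collateral = (2 + 4·4 + 12)/6 = 30/6 = 5
te_Sales training = (5 + 4·9 + 13)/6 = 54/6 = 9

Forward pass:
ES_Supplier sourcing = 0; EF_Supplier sourcing = 7
ES_Pilot run = 0; EF_Pilot run = 12
ES_QA = max(EF_Supplier sourcing=7, EF_Pilot run=12) = 12; EF_QA = 12+6 = 18
ES_Packaging design = 7; EF_Packaging design = 7+5 = 12
ES_Regulatory filing = max(EF_Supplier sourcing=7, EF_Pilot run=12) = 12; EF_Regulatory filing = 12+15 = 27
ES_Marketing collateral = 27; EF_Marketing collateral = 27+5 = 32
ES_Sales training = max(EF_Supplier sourcing=7, EF_QA=18, EF_Packaging design=12, EF_Marketing collateral=32) = 32; EF_Sales training = 32+9 = 41
Expected project duration μ = 41 days. Critical path: Pilot run → Regulatory filing → Marketing collateral → Sales training.

41 days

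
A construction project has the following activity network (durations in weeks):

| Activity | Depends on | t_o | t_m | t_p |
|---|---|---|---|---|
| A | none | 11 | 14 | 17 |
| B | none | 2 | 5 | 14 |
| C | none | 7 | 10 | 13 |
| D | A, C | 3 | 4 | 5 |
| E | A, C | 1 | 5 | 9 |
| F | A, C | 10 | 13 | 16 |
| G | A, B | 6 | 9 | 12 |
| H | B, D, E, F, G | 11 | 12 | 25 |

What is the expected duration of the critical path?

te_A = (11 + 4·14 + 17)/6 = 84/6 = 14
te_B = (2 + 4·5 + 14)/6 = 36/6 = 6
te_C = (7 + 4·10 + 13)/6 = 60/6 = 10
te_D = (3 + 4·4 + 5)/6 = 24/6 = 4
te_E = (1 + 4·5 + 9)/6 = 30/6 = 5
te_F = (10 + 4·13 + 16)/6 = 78/6 = 13
te_G = (6 + 4·9 + 12)/6 = 54/6 = 9
te_H = (11 + 4·12 + 25)/6 = 84/6 = 14

Forward pass:
ES_A = 0; EF_A = 14
ES_B = 0; EF_B = 6
ES_C = 0; EF_C = 10
ES_D = max(EF_A=14, EF_C=10) = 14; EF_D = 14+4 = 18
ES_E = max(EF_A=14, EF_C=10) = 14; EF_E = 14+5 = 19
ES_F = max(EF_A=14, EF_C=10) = 14; EF_F = 14+13 = 27
ES_G = max(EF_A=14, EF_B=6) = 14; EF_G = 14+9 = 23
ES_H = max(EF_B=6, EF_D=18, EF_E=19, EF_F=27, EF_G=23) = 27; EF_H = 27+14 = 41
Expected project duration μ = 41 weeks. Critical path: A → F → H.

41 weeks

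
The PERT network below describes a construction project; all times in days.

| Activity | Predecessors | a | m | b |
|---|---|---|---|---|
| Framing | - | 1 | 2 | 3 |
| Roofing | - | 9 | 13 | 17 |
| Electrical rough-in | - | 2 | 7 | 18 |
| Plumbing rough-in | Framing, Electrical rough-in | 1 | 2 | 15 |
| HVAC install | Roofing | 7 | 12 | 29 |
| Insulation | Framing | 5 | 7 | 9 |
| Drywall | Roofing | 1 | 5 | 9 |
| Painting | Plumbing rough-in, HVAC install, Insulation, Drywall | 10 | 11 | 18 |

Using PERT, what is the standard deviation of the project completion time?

4.12 days

te_Framing = (1 + 4·2 + 3)/6 = 12/6 = 2; σ²_Framing = ((3−1)/6)² = 0.111
te_Roofing = (9 + 4·13 + 17)/6 = 78/6 = 13; σ²_Roofing = ((17−9)/6)² = 1.778
te_Electrical rough-in = (2 + 4·7 + 18)/6 = 48/6 = 8; σ²_Electrical rough-in = ((18−2)/6)² = 7.111
te_Plumbing rough-in = (1 + 4·2 + 15)/6 = 24/6 = 4; σ²_Plumbing rough-in = ((15−1)/6)² = 5.444
te_HVAC install = (7 + 4·12 + 29)/6 = 84/6 = 14; σ²_HVAC install = ((29−7)/6)² = 13.444
te_Insulation = (5 + 4·7 + 9)/6 = 42/6 = 7; σ²_Insulation = ((9−5)/6)² = 0.444
te_Drywall = (1 + 4·5 + 9)/6 = 30/6 = 5; σ²_Drywall = ((9−1)/6)² = 1.778
te_Painting = (10 + 4·11 + 18)/6 = 72/6 = 12; σ²_Painting = ((18−10)/6)² = 1.778

Forward pass:
ES_Framing = 0; EF_Framing = 2
ES_Roofing = 0; EF_Roofing = 13
ES_Electrical rough-in = 0; EF_Electrical rough-in = 8
ES_Plumbing rough-in = max(EF_Framing=2, EF_Electrical rough-in=8) = 8; EF_Plumbing rough-in = 8+4 = 12
ES_HVAC install = 13; EF_HVAC install = 13+14 = 27
ES_Insulation = 2; EF_Insulation = 2+7 = 9
ES_Drywall = 13; EF_Drywall = 13+5 = 18
ES_Painting = max(EF_Plumbing rough-in=12, EF_HVAC install=27, EF_Insulation=9, EF_Drywall=18) = 27; EF_Painting = 27+12 = 39
Expected project duration μ = 39 days. Critical path: Roofing → HVAC install → Painting.

Variance along critical path = 1.778 + 13.444 + 1.778 = 17.000
σ = √17.000 = 4.123 days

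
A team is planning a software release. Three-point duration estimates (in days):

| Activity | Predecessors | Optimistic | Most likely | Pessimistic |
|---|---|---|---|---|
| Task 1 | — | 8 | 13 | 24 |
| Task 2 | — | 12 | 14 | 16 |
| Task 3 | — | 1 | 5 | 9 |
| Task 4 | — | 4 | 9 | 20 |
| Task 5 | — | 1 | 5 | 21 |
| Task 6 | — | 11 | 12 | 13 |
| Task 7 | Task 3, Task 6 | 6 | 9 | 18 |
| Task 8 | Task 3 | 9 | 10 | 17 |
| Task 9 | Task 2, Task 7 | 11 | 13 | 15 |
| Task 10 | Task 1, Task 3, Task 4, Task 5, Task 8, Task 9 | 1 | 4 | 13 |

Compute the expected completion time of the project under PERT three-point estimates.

te_Task 1 = (8 + 4·13 + 24)/6 = 84/6 = 14
te_Task 2 = (12 + 4·14 + 16)/6 = 84/6 = 14
te_Task 3 = (1 + 4·5 + 9)/6 = 30/6 = 5
te_Task 4 = (4 + 4·9 + 20)/6 = 60/6 = 10
te_Task 5 = (1 + 4·5 + 21)/6 = 42/6 = 7
te_Task 6 = (11 + 4·12 + 13)/6 = 72/6 = 12
te_Task 7 = (6 + 4·9 + 18)/6 = 60/6 = 10
te_Task 8 = (9 + 4·10 + 17)/6 = 66/6 = 11
te_Task 9 = (11 + 4·13 + 15)/6 = 78/6 = 13
te_Task 10 = (1 + 4·4 + 13)/6 = 30/6 = 5

Forward pass:
ES_Task 1 = 0; EF_Task 1 = 14
ES_Task 2 = 0; EF_Task 2 = 14
ES_Task 3 = 0; EF_Task 3 = 5
ES_Task 4 = 0; EF_Task 4 = 10
ES_Task 5 = 0; EF_Task 5 = 7
ES_Task 6 = 0; EF_Task 6 = 12
ES_Task 7 = max(EF_Task 3=5, EF_Task 6=12) = 12; EF_Task 7 = 12+10 = 22
ES_Task 8 = 5; EF_Task 8 = 5+11 = 16
ES_Task 9 = max(EF_Task 2=14, EF_Task 7=22) = 22; EF_Task 9 = 22+13 = 35
ES_Task 10 = max(EF_Task 1=14, EF_Task 3=5, EF_Task 4=10, EF_Task 5=7, EF_Task 8=16, EF_Task 9=35) = 35; EF_Task 10 = 35+5 = 40
Expected project duration μ = 40 days. Critical path: Task 6 → Task 7 → Task 9 → Task 10.

40 days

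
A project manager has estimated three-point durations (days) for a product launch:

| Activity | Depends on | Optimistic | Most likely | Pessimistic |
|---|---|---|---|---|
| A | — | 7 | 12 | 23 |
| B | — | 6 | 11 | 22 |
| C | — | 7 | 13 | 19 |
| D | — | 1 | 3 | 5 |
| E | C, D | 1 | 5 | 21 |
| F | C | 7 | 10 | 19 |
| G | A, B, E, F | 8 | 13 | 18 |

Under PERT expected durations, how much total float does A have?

te_A = (7 + 4·12 + 23)/6 = 78/6 = 13
te_B = (6 + 4·11 + 22)/6 = 72/6 = 12
te_C = (7 + 4·13 + 19)/6 = 78/6 = 13
te_D = (1 + 4·3 + 5)/6 = 18/6 = 3
te_E = (1 + 4·5 + 21)/6 = 42/6 = 7
te_F = (7 + 4·10 + 19)/6 = 66/6 = 11
te_G = (8 + 4·13 + 18)/6 = 78/6 = 13

Forward pass:
ES_A = 0; EF_A = 13
ES_B = 0; EF_B = 12
ES_C = 0; EF_C = 13
ES_D = 0; EF_D = 3
ES_E = max(EF_C=13, EF_D=3) = 13; EF_E = 13+7 = 20
ES_F = 13; EF_F = 13+11 = 24
ES_G = max(EF_A=13, EF_B=12, EF_E=20, EF_F=24) = 24; EF_G = 24+13 = 37
Expected project duration μ = 37 days. Critical path: C → F → G.

Backward pass:
LF_G = 37; LS_G = 37−13 = 24
LF_F = LS_G = 24; LS_F = 24−11 = 13
LF_E = LS_G = 24; LS_E = 24−7 = 17
LF_D = LS_E = 17; LS_D = 17−3 = 14
LF_C = min(LS_E=17, LS_F=13) = 13; LS_C = 13−13 = 0
LF_B = LS_G = 24; LS_B = 24−12 = 12
LF_A = LS_G = 24; LS_A = 24−13 = 11
Slack_A = LS_A − ES_A = 11 − 0 = 11

11 days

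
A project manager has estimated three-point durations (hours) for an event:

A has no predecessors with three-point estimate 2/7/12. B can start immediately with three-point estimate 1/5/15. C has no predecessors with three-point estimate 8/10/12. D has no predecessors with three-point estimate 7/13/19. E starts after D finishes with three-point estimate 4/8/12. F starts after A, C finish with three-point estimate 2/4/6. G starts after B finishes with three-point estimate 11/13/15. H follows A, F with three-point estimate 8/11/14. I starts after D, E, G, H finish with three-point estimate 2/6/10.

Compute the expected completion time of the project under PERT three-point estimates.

31 hours

te_A = (2 + 4·7 + 12)/6 = 42/6 = 7
te_B = (1 + 4·5 + 15)/6 = 36/6 = 6
te_C = (8 + 4·10 + 12)/6 = 60/6 = 10
te_D = (7 + 4·13 + 19)/6 = 78/6 = 13
te_E = (4 + 4·8 + 12)/6 = 48/6 = 8
te_F = (2 + 4·4 + 6)/6 = 24/6 = 4
te_G = (11 + 4·13 + 15)/6 = 78/6 = 13
te_H = (8 + 4·11 + 14)/6 = 66/6 = 11
te_I = (2 + 4·6 + 10)/6 = 36/6 = 6

Forward pass:
ES_A = 0; EF_A = 7
ES_B = 0; EF_B = 6
ES_C = 0; EF_C = 10
ES_D = 0; EF_D = 13
ES_E = 13; EF_E = 13+8 = 21
ES_F = max(EF_A=7, EF_C=10) = 10; EF_F = 10+4 = 14
ES_G = 6; EF_G = 6+13 = 19
ES_H = max(EF_A=7, EF_F=14) = 14; EF_H = 14+11 = 25
ES_I = max(EF_D=13, EF_E=21, EF_G=19, EF_H=25) = 25; EF_I = 25+6 = 31
Expected project duration μ = 31 hours. Critical path: C → F → H → I.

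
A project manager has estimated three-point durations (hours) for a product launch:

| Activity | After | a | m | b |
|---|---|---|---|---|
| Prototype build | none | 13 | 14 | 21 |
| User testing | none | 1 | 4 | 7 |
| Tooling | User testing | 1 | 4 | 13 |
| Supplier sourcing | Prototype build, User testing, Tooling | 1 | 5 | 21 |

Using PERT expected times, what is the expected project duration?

22 hours

te_Prototype build = (13 + 4·14 + 21)/6 = 90/6 = 15
te_User testing = (1 + 4·4 + 7)/6 = 24/6 = 4
te_Tooling = (1 + 4·4 + 13)/6 = 30/6 = 5
te_Supplier sourcing = (1 + 4·5 + 21)/6 = 42/6 = 7

Forward pass:
ES_Prototype build = 0; EF_Prototype build = 15
ES_User testing = 0; EF_User testing = 4
ES_Tooling = 4; EF_Tooling = 4+5 = 9
ES_Supplier sourcing = max(EF_Prototype build=15, EF_User testing=4, EF_Tooling=9) = 15; EF_Supplier sourcing = 15+7 = 22
Expected project duration μ = 22 hours. Critical path: Prototype build → Supplier sourcing.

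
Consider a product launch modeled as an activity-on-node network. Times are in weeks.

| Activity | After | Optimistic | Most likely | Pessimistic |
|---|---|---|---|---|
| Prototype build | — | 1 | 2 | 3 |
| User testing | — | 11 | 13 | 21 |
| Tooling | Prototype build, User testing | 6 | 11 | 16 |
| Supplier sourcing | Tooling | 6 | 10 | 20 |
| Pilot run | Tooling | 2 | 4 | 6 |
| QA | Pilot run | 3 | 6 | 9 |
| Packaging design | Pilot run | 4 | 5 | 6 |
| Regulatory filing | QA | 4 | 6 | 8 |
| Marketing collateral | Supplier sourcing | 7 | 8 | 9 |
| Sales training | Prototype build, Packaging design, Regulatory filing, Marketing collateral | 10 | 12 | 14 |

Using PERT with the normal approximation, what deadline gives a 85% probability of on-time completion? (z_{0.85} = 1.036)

59.5 weeks

te_Prototype build = (1 + 4·2 + 3)/6 = 12/6 = 2; σ²_Prototype build = ((3−1)/6)² = 0.111
te_User testing = (11 + 4·13 + 21)/6 = 84/6 = 14; σ²_User testing = ((21−11)/6)² = 2.778
te_Tooling = (6 + 4·11 + 16)/6 = 66/6 = 11; σ²_Tooling = ((16−6)/6)² = 2.778
te_Supplier sourcing = (6 + 4·10 + 20)/6 = 66/6 = 11; σ²_Supplier sourcing = ((20−6)/6)² = 5.444
te_Pilot run = (2 + 4·4 + 6)/6 = 24/6 = 4; σ²_Pilot run = ((6−2)/6)² = 0.444
te_QA = (3 + 4·6 + 9)/6 = 36/6 = 6; σ²_QA = ((9−3)/6)² = 1.000
te_Packaging design = (4 + 4·5 + 6)/6 = 30/6 = 5; σ²_Packaging design = ((6−4)/6)² = 0.111
te_Regulatory filing = (4 + 4·6 + 8)/6 = 36/6 = 6; σ²_Regulatory filing = ((8−4)/6)² = 0.444
te_Marketing collateral = (7 + 4·8 + 9)/6 = 48/6 = 8; σ²_Marketing collateral = ((9−7)/6)² = 0.111
te_Sales training = (10 + 4·12 + 14)/6 = 72/6 = 12; σ²_Sales training = ((14−10)/6)² = 0.444

Forward pass:
ES_Prototype build = 0; EF_Prototype build = 2
ES_User testing = 0; EF_User testing = 14
ES_Tooling = max(EF_Prototype build=2, EF_User testing=14) = 14; EF_Tooling = 14+11 = 25
ES_Supplier sourcing = 25; EF_Supplier sourcing = 25+11 = 36
ES_Pilot run = 25; EF_Pilot run = 25+4 = 29
ES_QA = 29; EF_QA = 29+6 = 35
ES_Packaging design = 29; EF_Packaging design = 29+5 = 34
ES_Regulatory filing = 35; EF_Regulatory filing = 35+6 = 41
ES_Marketing collateral = 36; EF_Marketing collateral = 36+8 = 44
ES_Sales training = max(EF_Prototype build=2, EF_Packaging design=34, EF_Regulatory filing=41, EF_Marketing collateral=44) = 44; EF_Sales training = 44+12 = 56
Expected project duration μ = 56 weeks. Critical path: User testing → Tooling → Supplier sourcing → Marketing collateral → Sales training.

Variance along critical path = 2.778 + 2.778 + 5.444 + 0.111 + 0.444 = 11.556; σ = 3.399 weeks.
D = μ + z·σ = 56 + 1.036·3.399 = 59.5 weeks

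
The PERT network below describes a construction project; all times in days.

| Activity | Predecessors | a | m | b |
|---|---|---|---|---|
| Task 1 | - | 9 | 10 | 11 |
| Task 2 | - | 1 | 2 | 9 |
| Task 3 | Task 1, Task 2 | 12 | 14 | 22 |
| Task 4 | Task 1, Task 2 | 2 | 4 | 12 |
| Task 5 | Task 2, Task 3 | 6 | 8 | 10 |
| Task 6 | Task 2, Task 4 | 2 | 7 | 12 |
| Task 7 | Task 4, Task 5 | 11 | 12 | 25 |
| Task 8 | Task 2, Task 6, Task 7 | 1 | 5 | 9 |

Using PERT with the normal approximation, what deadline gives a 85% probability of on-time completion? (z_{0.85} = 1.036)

55.4 days

te_Task 1 = (9 + 4·10 + 11)/6 = 60/6 = 10; σ²_Task 1 = ((11−9)/6)² = 0.111
te_Task 2 = (1 + 4·2 + 9)/6 = 18/6 = 3; σ²_Task 2 = ((9−1)/6)² = 1.778
te_Task 3 = (12 + 4·14 + 22)/6 = 90/6 = 15; σ²_Task 3 = ((22−12)/6)² = 2.778
te_Task 4 = (2 + 4·4 + 12)/6 = 30/6 = 5; σ²_Task 4 = ((12−2)/6)² = 2.778
te_Task 5 = (6 + 4·8 + 10)/6 = 48/6 = 8; σ²_Task 5 = ((10−6)/6)² = 0.444
te_Task 6 = (2 + 4·7 + 12)/6 = 42/6 = 7; σ²_Task 6 = ((12−2)/6)² = 2.778
te_Task 7 = (11 + 4·12 + 25)/6 = 84/6 = 14; σ²_Task 7 = ((25−11)/6)² = 5.444
te_Task 8 = (1 + 4·5 + 9)/6 = 30/6 = 5; σ²_Task 8 = ((9−1)/6)² = 1.778

Forward pass:
ES_Task 1 = 0; EF_Task 1 = 10
ES_Task 2 = 0; EF_Task 2 = 3
ES_Task 3 = max(EF_Task 1=10, EF_Task 2=3) = 10; EF_Task 3 = 10+15 = 25
ES_Task 4 = max(EF_Task 1=10, EF_Task 2=3) = 10; EF_Task 4 = 10+5 = 15
ES_Task 5 = max(EF_Task 2=3, EF_Task 3=25) = 25; EF_Task 5 = 25+8 = 33
ES_Task 6 = max(EF_Task 2=3, EF_Task 4=15) = 15; EF_Task 6 = 15+7 = 22
ES_Task 7 = max(EF_Task 4=15, EF_Task 5=33) = 33; EF_Task 7 = 33+14 = 47
ES_Task 8 = max(EF_Task 2=3, EF_Task 6=22, EF_Task 7=47) = 47; EF_Task 8 = 47+5 = 52
Expected project duration μ = 52 days. Critical path: Task 1 → Task 3 → Task 5 → Task 7 → Task 8.

Variance along critical path = 0.111 + 2.778 + 0.444 + 5.444 + 1.778 = 10.556; σ = 3.249 days.
D = μ + z·σ = 52 + 1.036·3.249 = 55.4 days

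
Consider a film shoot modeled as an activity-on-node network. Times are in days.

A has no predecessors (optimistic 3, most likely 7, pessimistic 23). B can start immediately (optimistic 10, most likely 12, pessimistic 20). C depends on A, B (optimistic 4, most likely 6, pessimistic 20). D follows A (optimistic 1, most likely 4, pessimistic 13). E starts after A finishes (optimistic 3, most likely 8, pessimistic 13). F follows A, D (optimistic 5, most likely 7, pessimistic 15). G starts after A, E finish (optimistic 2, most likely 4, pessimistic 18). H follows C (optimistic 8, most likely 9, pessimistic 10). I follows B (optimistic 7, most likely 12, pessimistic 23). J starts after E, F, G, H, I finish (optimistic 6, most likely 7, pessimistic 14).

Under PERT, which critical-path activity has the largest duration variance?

te_A = (3 + 4·7 + 23)/6 = 54/6 = 9; σ²_A = ((23−3)/6)² = 11.111
te_B = (10 + 4·12 + 20)/6 = 78/6 = 13; σ²_B = ((20−10)/6)² = 2.778
te_C = (4 + 4·6 + 20)/6 = 48/6 = 8; σ²_C = ((20−4)/6)² = 7.111
te_D = (1 + 4·4 + 13)/6 = 30/6 = 5; σ²_D = ((13−1)/6)² = 4.000
te_E = (3 + 4·8 + 13)/6 = 48/6 = 8; σ²_E = ((13−3)/6)² = 2.778
te_F = (5 + 4·7 + 15)/6 = 48/6 = 8; σ²_F = ((15−5)/6)² = 2.778
te_G = (2 + 4·4 + 18)/6 = 36/6 = 6; σ²_G = ((18−2)/6)² = 7.111
te_H = (8 + 4·9 + 10)/6 = 54/6 = 9; σ²_H = ((10−8)/6)² = 0.111
te_I = (7 + 4·12 + 23)/6 = 78/6 = 13; σ²_I = ((23−7)/6)² = 7.111
te_J = (6 + 4·7 + 14)/6 = 48/6 = 8; σ²_J = ((14−6)/6)² = 1.778

Forward pass:
ES_A = 0; EF_A = 9
ES_B = 0; EF_B = 13
ES_C = max(EF_A=9, EF_B=13) = 13; EF_C = 13+8 = 21
ES_D = 9; EF_D = 9+5 = 14
ES_E = 9; EF_E = 9+8 = 17
ES_F = max(EF_A=9, EF_D=14) = 14; EF_F = 14+8 = 22
ES_G = max(EF_A=9, EF_E=17) = 17; EF_G = 17+6 = 23
ES_H = 21; EF_H = 21+9 = 30
ES_I = 13; EF_I = 13+13 = 26
ES_J = max(EF_E=17, EF_F=22, EF_G=23, EF_H=30, EF_I=26) = 30; EF_J = 30+8 = 38
Expected project duration μ = 38 days. Critical path: B → C → H → J.

Variances on critical path: σ²_B=2.778, σ²_C=7.111, σ²_H=0.111, σ²_J=1.778.
Largest is σ²_C = 7.111.

C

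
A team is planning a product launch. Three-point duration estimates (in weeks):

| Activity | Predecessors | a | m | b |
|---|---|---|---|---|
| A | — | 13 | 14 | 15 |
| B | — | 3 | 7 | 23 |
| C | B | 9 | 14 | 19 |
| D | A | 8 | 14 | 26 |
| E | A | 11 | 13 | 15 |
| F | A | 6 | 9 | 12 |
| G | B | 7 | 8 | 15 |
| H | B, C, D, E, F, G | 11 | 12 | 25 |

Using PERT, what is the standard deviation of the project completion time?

3.82 weeks

te_A = (13 + 4·14 + 15)/6 = 84/6 = 14; σ²_A = ((15−13)/6)² = 0.111
te_B = (3 + 4·7 + 23)/6 = 54/6 = 9; σ²_B = ((23−3)/6)² = 11.111
te_C = (9 + 4·14 + 19)/6 = 84/6 = 14; σ²_C = ((19−9)/6)² = 2.778
te_D = (8 + 4·14 + 26)/6 = 90/6 = 15; σ²_D = ((26−8)/6)² = 9.000
te_E = (11 + 4·13 + 15)/6 = 78/6 = 13; σ²_E = ((15−11)/6)² = 0.444
te_F = (6 + 4·9 + 12)/6 = 54/6 = 9; σ²_F = ((12−6)/6)² = 1.000
te_G = (7 + 4·8 + 15)/6 = 54/6 = 9; σ²_G = ((15−7)/6)² = 1.778
te_H = (11 + 4·12 + 25)/6 = 84/6 = 14; σ²_H = ((25−11)/6)² = 5.444

Forward pass:
ES_A = 0; EF_A = 14
ES_B = 0; EF_B = 9
ES_C = 9; EF_C = 9+14 = 23
ES_D = 14; EF_D = 14+15 = 29
ES_E = 14; EF_E = 14+13 = 27
ES_F = 14; EF_F = 14+9 = 23
ES_G = 9; EF_G = 9+9 = 18
ES_H = max(EF_B=9, EF_C=23, EF_D=29, EF_E=27, EF_F=23, EF_G=18) = 29; EF_H = 29+14 = 43
Expected project duration μ = 43 weeks. Critical path: A → D → H.

Variance along critical path = 0.111 + 9.000 + 5.444 = 14.556
σ = √14.556 = 3.815 weeks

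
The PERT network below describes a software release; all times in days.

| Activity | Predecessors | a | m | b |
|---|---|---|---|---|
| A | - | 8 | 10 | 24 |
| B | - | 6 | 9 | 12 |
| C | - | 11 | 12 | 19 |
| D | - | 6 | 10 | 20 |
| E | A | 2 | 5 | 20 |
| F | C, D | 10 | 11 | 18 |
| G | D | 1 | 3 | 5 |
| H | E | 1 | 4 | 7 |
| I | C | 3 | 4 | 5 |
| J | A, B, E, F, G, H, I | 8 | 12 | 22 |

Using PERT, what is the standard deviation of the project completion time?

te_A = (8 + 4·10 + 24)/6 = 72/6 = 12; σ²_A = ((24−8)/6)² = 7.111
te_B = (6 + 4·9 + 12)/6 = 54/6 = 9; σ²_B = ((12−6)/6)² = 1.000
te_C = (11 + 4·12 + 19)/6 = 78/6 = 13; σ²_C = ((19−11)/6)² = 1.778
te_D = (6 + 4·10 + 20)/6 = 66/6 = 11; σ²_D = ((20−6)/6)² = 5.444
te_E = (2 + 4·5 + 20)/6 = 42/6 = 7; σ²_E = ((20−2)/6)² = 9.000
te_F = (10 + 4·11 + 18)/6 = 72/6 = 12; σ²_F = ((18−10)/6)² = 1.778
te_G = (1 + 4·3 + 5)/6 = 18/6 = 3; σ²_G = ((5−1)/6)² = 0.444
te_H = (1 + 4·4 + 7)/6 = 24/6 = 4; σ²_H = ((7−1)/6)² = 1.000
te_I = (3 + 4·4 + 5)/6 = 24/6 = 4; σ²_I = ((5−3)/6)² = 0.111
te_J = (8 + 4·12 + 22)/6 = 78/6 = 13; σ²_J = ((22−8)/6)² = 5.444

Forward pass:
ES_A = 0; EF_A = 12
ES_B = 0; EF_B = 9
ES_C = 0; EF_C = 13
ES_D = 0; EF_D = 11
ES_E = 12; EF_E = 12+7 = 19
ES_F = max(EF_C=13, EF_D=11) = 13; EF_F = 13+12 = 25
ES_G = 11; EF_G = 11+3 = 14
ES_H = 19; EF_H = 19+4 = 23
ES_I = 13; EF_I = 13+4 = 17
ES_J = max(EF_A=12, EF_B=9, EF_E=19, EF_F=25, EF_G=14, EF_H=23, EF_I=17) = 25; EF_J = 25+13 = 38
Expected project duration μ = 38 days. Critical path: C → F → J.

Variance along critical path = 1.778 + 1.778 + 5.444 = 9.000
σ = √9.000 = 3.000 days

3.00 days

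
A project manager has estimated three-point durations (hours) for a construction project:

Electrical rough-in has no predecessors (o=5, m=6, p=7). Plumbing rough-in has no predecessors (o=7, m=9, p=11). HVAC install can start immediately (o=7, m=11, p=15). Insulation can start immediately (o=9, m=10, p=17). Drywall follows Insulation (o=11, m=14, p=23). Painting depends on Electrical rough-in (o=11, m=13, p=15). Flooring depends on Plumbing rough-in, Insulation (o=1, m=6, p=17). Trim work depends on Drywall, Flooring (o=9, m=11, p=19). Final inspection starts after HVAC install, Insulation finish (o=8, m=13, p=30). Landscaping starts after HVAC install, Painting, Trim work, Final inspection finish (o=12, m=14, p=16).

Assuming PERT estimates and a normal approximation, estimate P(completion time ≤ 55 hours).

te_Electrical rough-in = (5 + 4·6 + 7)/6 = 36/6 = 6; σ²_Electrical rough-in = ((7−5)/6)² = 0.111
te_Plumbing rough-in = (7 + 4·9 + 11)/6 = 54/6 = 9; σ²_Plumbing rough-in = ((11−7)/6)² = 0.444
te_HVAC install = (7 + 4·11 + 15)/6 = 66/6 = 11; σ²_HVAC install = ((15−7)/6)² = 1.778
te_Insulation = (9 + 4·10 + 17)/6 = 66/6 = 11; σ²_Insulation = ((17−9)/6)² = 1.778
te_Drywall = (11 + 4·14 + 23)/6 = 90/6 = 15; σ²_Drywall = ((23−11)/6)² = 4.000
te_Painting = (11 + 4·13 + 15)/6 = 78/6 = 13; σ²_Painting = ((15−11)/6)² = 0.444
te_Flooring = (1 + 4·6 + 17)/6 = 42/6 = 7; σ²_Flooring = ((17−1)/6)² = 7.111
te_Trim work = (9 + 4·11 + 19)/6 = 72/6 = 12; σ²_Trim work = ((19−9)/6)² = 2.778
te_Final inspection = (8 + 4·13 + 30)/6 = 90/6 = 15; σ²_Final inspection = ((30−8)/6)² = 13.444
te_Landscaping = (12 + 4·14 + 16)/6 = 84/6 = 14; σ²_Landscaping = ((16−12)/6)² = 0.444

Forward pass:
ES_Electrical rough-in = 0; EF_Electrical rough-in = 6
ES_Plumbing rough-in = 0; EF_Plumbing rough-in = 9
ES_HVAC install = 0; EF_HVAC install = 11
ES_Insulation = 0; EF_Insulation = 11
ES_Drywall = 11; EF_Drywall = 11+15 = 26
ES_Painting = 6; EF_Painting = 6+13 = 19
ES_Flooring = max(EF_Plumbing rough-in=9, EF_Insulation=11) = 11; EF_Flooring = 11+7 = 18
ES_Trim work = max(EF_Drywall=26, EF_Flooring=18) = 26; EF_Trim work = 26+12 = 38
ES_Final inspection = max(EF_HVAC install=11, EF_Insulation=11) = 11; EF_Final inspection = 11+15 = 26
ES_Landscaping = max(EF_HVAC install=11, EF_Painting=19, EF_Trim work=38, EF_Final inspection=26) = 38; EF_Landscaping = 38+14 = 52
Expected project duration μ = 52 hours. Critical path: Insulation → Drywall → Trim work → Landscaping.

Variance along critical path = 1.778 + 4.000 + 2.778 + 0.444 = 9.000; σ = √9.000 = 3.000 hours.
Z = (55 − 52) / 3.000 = 1.000
P(T ≤ 55) = Φ(1.000) ≈ 0.841

0.841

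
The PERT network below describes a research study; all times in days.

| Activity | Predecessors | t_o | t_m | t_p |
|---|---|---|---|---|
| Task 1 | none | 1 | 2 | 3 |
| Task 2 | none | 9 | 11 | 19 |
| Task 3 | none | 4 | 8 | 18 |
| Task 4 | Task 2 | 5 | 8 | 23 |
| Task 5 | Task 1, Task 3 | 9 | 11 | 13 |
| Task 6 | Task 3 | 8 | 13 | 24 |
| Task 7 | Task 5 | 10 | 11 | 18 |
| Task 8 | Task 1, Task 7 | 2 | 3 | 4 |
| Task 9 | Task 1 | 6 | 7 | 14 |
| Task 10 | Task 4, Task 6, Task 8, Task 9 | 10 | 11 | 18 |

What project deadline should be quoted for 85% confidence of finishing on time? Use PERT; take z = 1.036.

50.2 days

te_Task 1 = (1 + 4·2 + 3)/6 = 12/6 = 2; σ²_Task 1 = ((3−1)/6)² = 0.111
te_Task 2 = (9 + 4·11 + 19)/6 = 72/6 = 12; σ²_Task 2 = ((19−9)/6)² = 2.778
te_Task 3 = (4 + 4·8 + 18)/6 = 54/6 = 9; σ²_Task 3 = ((18−4)/6)² = 5.444
te_Task 4 = (5 + 4·8 + 23)/6 = 60/6 = 10; σ²_Task 4 = ((23−5)/6)² = 9.000
te_Task 5 = (9 + 4·11 + 13)/6 = 66/6 = 11; σ²_Task 5 = ((13−9)/6)² = 0.444
te_Task 6 = (8 + 4·13 + 24)/6 = 84/6 = 14; σ²_Task 6 = ((24−8)/6)² = 7.111
te_Task 7 = (10 + 4·11 + 18)/6 = 72/6 = 12; σ²_Task 7 = ((18−10)/6)² = 1.778
te_Task 8 = (2 + 4·3 + 4)/6 = 18/6 = 3; σ²_Task 8 = ((4−2)/6)² = 0.111
te_Task 9 = (6 + 4·7 + 14)/6 = 48/6 = 8; σ²_Task 9 = ((14−6)/6)² = 1.778
te_Task 10 = (10 + 4·11 + 18)/6 = 72/6 = 12; σ²_Task 10 = ((18−10)/6)² = 1.778

Forward pass:
ES_Task 1 = 0; EF_Task 1 = 2
ES_Task 2 = 0; EF_Task 2 = 12
ES_Task 3 = 0; EF_Task 3 = 9
ES_Task 4 = 12; EF_Task 4 = 12+10 = 22
ES_Task 5 = max(EF_Task 1=2, EF_Task 3=9) = 9; EF_Task 5 = 9+11 = 20
ES_Task 6 = 9; EF_Task 6 = 9+14 = 23
ES_Task 7 = 20; EF_Task 7 = 20+12 = 32
ES_Task 8 = max(EF_Task 1=2, EF_Task 7=32) = 32; EF_Task 8 = 32+3 = 35
ES_Task 9 = 2; EF_Task 9 = 2+8 = 10
ES_Task 10 = max(EF_Task 4=22, EF_Task 6=23, EF_Task 8=35, EF_Task 9=10) = 35; EF_Task 10 = 35+12 = 47
Expected project duration μ = 47 days. Critical path: Task 3 → Task 5 → Task 7 → Task 8 → Task 10.

Variance along critical path = 5.444 + 0.444 + 1.778 + 0.111 + 1.778 = 9.556; σ = 3.091 days.
D = μ + z·σ = 47 + 1.036·3.091 = 50.2 days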